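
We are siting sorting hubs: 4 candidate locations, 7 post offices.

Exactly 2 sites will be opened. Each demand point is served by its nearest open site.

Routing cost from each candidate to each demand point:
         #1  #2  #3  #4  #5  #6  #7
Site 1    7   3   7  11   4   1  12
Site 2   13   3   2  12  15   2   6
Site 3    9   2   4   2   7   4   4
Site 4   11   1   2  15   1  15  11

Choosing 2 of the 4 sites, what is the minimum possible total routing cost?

23

Open {Site 3, Site 4}.
  #1→Site 3 9, #2→Site 4 1, #3→Site 4 2, #4→Site 3 2, #5→Site 4 1, #6→Site 3 4, #7→Site 3 4  ⇒ total 23.
Compare {Site 1, Site 3}: total 24.
Compare {Site 2, Site 3}: total 28.
No size-2 selection does better; minimum is 23.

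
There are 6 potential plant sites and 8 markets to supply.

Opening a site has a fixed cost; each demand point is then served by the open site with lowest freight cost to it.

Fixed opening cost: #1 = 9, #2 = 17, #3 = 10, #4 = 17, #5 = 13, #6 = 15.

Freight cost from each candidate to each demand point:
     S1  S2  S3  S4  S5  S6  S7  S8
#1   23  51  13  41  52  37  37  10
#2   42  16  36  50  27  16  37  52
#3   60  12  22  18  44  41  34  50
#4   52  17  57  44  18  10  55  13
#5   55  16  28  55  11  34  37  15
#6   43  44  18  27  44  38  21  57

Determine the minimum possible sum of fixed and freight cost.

Open {#1, #3, #4}: assign each demand point to its cheapest open site.
  S1→#1 23, S2→#3 12, S3→#1 13, S4→#3 18, S5→#4 18, S6→#4 10, S7→#3 34, S8→#1 10
  freight cost 138, fixed 36 → total 174.
Compare {#1, #3, #4, #6}: freight cost 125 + fixed 51 = 176.
Compare {#1, #4, #6}: freight cost 139 + fixed 41 = 180.
Compare {#1, #3, #4, #5}: freight cost 131 + fixed 49 = 180.
All other subsets cost ≥ 176. Minimum total cost: 174.

174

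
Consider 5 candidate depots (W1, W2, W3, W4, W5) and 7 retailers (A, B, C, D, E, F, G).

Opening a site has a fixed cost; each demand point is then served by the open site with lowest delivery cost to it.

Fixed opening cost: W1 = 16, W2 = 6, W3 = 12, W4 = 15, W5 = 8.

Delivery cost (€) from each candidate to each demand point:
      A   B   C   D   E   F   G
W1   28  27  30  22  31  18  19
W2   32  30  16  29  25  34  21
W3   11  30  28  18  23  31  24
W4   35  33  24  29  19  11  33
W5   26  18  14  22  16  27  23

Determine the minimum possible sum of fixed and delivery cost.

Open {W3, W4, W5}: assign each demand point to its cheapest open site.
  A→W3 11, B→W5 18, C→W5 14, D→W3 18, E→W5 16, F→W4 11, G→W5 23
  delivery cost 111, fixed 35 → total 146.
Compare {W3, W5}: delivery cost 127 + fixed 20 = 147.
Compare {W1, W3, W5}: delivery cost 114 + fixed 36 = 150.
Compare {W2, W3, W4, W5}: delivery cost 109 + fixed 41 = 150.
All other subsets cost ≥ 147. Minimum total cost: 146.

146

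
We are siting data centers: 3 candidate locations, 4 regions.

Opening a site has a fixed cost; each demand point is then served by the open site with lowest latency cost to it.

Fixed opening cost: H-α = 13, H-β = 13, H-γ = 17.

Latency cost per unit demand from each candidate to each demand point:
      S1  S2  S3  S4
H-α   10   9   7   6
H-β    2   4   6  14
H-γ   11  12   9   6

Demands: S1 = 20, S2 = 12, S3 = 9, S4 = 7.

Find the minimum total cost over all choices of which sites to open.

210

Open {H-α, H-β}: assign each demand point to its cheapest open site.
  S1→H-β 20×2=40, S2→H-β 12×4=48, S3→H-β 9×6=54, S4→H-α 7×6=42
  latency cost 184, fixed 26 → total 210.
Compare {H-β, H-γ}: latency cost 184 + fixed 30 = 214.
Compare {H-α, H-β, H-γ}: latency cost 184 + fixed 43 = 227.
Compare {H-β}: latency cost 240 + fixed 13 = 253.
All other subsets cost ≥ 214. Minimum total cost: 210.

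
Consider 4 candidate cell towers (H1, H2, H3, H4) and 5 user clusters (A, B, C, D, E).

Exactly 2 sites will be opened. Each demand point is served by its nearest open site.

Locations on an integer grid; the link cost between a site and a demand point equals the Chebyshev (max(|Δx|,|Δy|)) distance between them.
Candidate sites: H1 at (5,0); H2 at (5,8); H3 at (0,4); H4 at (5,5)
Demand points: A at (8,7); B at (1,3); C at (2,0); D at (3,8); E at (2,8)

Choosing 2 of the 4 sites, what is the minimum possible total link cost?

13

Open {H2, H3}.
  A→H2 3, B→H3 1, C→H3 4, D→H2 2, E→H2 3  ⇒ total 13.
Compare {H3, H4}: total 14.
Compare {H1, H2}: total 15.
No size-2 selection does better; minimum is 13.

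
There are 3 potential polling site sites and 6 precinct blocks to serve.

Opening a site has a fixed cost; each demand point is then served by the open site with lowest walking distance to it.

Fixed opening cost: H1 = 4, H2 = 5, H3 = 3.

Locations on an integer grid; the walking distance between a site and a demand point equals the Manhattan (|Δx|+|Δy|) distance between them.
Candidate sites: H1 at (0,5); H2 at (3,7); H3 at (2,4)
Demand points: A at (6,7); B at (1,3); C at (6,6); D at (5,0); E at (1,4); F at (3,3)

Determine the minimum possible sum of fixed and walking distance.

27

Open {H2, H3}: assign each demand point to its cheapest open site.
  A→H2 3, B→H3 2, C→H2 4, D→H3 7, E→H3 1, F→H3 2
  walking distance 19, fixed 8 → total 27.
Compare {H3}: walking distance 25 + fixed 3 = 28.
Compare {H1, H2, H3}: walking distance 19 + fixed 12 = 31.
Compare {H1, H3}: walking distance 25 + fixed 7 = 32.
All other subsets cost ≥ 28. Minimum total cost: 27.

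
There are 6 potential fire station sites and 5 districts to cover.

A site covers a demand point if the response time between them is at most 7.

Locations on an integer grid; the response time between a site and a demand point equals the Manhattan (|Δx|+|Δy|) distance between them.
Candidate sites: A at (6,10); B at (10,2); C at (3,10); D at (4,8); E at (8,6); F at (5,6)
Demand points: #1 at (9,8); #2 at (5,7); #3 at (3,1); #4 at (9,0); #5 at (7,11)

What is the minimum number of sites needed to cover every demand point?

Coverage sets (demand points within 7 of each site):
  A: {#1, #2, #5}
  B: {#1, #4}
  C: {#2, #5}
  D: {#1, #2, #5}
  E: {#1, #2, #4, #5}
  F: {#1, #2, #3, #5}
No single site covers all 5 demand points.
But {B, F} covers everything, so the minimum is 2.

2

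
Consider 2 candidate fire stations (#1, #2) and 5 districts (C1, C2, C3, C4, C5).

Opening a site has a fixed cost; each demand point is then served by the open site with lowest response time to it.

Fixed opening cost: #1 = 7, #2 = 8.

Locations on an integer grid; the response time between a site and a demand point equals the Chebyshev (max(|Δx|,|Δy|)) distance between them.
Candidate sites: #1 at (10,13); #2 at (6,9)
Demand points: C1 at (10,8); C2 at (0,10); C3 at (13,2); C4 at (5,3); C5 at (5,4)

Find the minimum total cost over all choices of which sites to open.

36

Open {#2}: assign each demand point to its cheapest open site.
  C1→#2 4, C2→#2 6, C3→#2 7, C4→#2 6, C5→#2 5
  response time 28, fixed 8 → total 36.
Compare {#1, #2}: response time 28 + fixed 15 = 43.
Compare {#1}: response time 45 + fixed 7 = 52.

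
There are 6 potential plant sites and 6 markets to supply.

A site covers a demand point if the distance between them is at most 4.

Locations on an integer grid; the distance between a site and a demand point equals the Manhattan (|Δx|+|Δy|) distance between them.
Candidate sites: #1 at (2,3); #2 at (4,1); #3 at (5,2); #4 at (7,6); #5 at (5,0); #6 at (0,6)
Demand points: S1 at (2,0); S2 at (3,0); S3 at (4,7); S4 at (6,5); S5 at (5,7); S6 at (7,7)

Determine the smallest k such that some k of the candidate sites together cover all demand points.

Coverage sets (demand points within 4 of each site):
  #1: {S1, S2}
  #2: {S1, S2}
  #3: {S2, S4}
  #4: {S3, S4, S5, S6}
  #5: {S1, S2}
  #6: {}
No single site covers all 6 demand points.
But {#1, #4} covers everything, so the minimum is 2.

2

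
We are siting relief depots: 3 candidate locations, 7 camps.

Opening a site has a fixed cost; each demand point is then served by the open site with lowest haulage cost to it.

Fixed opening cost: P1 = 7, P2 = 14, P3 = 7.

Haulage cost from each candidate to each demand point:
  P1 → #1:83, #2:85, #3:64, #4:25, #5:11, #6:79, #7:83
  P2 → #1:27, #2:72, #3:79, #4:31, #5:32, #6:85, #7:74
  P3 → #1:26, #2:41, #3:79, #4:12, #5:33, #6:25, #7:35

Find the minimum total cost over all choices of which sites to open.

Open {P1, P3}: assign each demand point to its cheapest open site.
  #1→P3 26, #2→P3 41, #3→P1 64, #4→P3 12, #5→P1 11, #6→P3 25, #7→P3 35
  haulage cost 214, fixed 14 → total 228.
Compare {P1, P2, P3}: haulage cost 214 + fixed 28 = 242.
Compare {P3}: haulage cost 251 + fixed 7 = 258.
Compare {P2, P3}: haulage cost 250 + fixed 21 = 271.
All other subsets cost ≥ 242. Minimum total cost: 228.

228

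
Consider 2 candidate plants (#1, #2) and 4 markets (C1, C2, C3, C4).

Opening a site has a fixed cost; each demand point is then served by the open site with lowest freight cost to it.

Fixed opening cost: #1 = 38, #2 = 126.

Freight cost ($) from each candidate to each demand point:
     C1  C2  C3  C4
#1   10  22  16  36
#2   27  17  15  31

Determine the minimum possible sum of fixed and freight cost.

122

Open {#1}: assign each demand point to its cheapest open site.
  C1→#1 10, C2→#1 22, C3→#1 16, C4→#1 36
  freight cost 84, fixed 38 → total 122.
Compare {#2}: freight cost 90 + fixed 126 = 216.
Compare {#1, #2}: freight cost 73 + fixed 164 = 237.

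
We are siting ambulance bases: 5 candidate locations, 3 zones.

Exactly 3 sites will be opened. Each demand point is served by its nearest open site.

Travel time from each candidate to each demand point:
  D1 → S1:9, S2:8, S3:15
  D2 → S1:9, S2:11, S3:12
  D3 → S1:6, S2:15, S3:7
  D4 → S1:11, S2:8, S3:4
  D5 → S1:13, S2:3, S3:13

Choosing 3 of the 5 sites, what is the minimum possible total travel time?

13

Open {D3, D4, D5}.
  S1→D3 6, S2→D5 3, S3→D4 4  ⇒ total 13.
Compare {D1, D3, D5}: total 16.
Compare {D1, D4, D5}: total 16.
No size-3 selection does better; minimum is 13.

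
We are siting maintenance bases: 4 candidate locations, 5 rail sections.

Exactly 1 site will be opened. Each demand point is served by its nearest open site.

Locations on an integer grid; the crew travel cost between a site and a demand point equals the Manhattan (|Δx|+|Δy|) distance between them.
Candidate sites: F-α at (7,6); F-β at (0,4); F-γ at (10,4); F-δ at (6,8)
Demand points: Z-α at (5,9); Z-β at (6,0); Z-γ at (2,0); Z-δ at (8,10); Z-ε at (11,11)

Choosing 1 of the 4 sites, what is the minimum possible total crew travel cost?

Open {F-δ}.
  Z-α→F-δ 2, Z-β→F-δ 8, Z-γ→F-δ 12, Z-δ→F-δ 4, Z-ε→F-δ 8  ⇒ total 34.
Compare {F-α}: total 37.
Compare {F-γ}: total 46.
No size-1 selection does better; minimum is 34.

34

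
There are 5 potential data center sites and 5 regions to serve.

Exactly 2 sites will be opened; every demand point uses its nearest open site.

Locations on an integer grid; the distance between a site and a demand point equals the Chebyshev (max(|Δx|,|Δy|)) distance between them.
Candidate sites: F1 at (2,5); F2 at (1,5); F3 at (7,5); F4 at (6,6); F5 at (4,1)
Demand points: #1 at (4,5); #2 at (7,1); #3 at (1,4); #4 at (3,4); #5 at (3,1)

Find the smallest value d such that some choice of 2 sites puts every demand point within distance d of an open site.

Open {F1, F5}.
  Farthest demand point is #2 at distance 3 (to F5); all others are ≤ 3.
With {F2, F5} the worst case is 3.
With {F3, F5} the worst case is 3.
No size-2 selection achieves below 3.

3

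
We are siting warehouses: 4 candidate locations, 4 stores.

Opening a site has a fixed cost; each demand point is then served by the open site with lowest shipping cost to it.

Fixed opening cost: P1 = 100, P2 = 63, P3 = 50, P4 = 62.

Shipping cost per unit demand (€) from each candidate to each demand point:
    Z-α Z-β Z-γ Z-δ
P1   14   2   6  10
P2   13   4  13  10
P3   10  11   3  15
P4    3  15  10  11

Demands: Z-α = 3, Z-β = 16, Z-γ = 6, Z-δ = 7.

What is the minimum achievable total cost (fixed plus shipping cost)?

Open {P1}: assign each demand point to its cheapest open site.
  Z-α→P1 3×14=42, Z-β→P1 16×2=32, Z-γ→P1 6×6=36, Z-δ→P1 7×10=70
  shipping cost 180, fixed 100 → total 280.
Compare {P2, P3}: shipping cost 182 + fixed 113 = 295.
Compare {P1, P3}: shipping cost 150 + fixed 150 = 300.
Compare {P1, P4}: shipping cost 147 + fixed 162 = 309.
All other subsets cost ≥ 295. Minimum total cost: 280.

280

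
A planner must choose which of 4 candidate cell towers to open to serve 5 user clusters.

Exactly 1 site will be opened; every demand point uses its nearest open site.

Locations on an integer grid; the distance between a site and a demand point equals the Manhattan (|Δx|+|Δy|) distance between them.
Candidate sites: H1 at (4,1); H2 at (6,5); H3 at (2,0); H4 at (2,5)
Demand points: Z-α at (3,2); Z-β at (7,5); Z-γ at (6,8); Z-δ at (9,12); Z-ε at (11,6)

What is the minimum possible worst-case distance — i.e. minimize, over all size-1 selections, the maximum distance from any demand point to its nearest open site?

Open {H2}.
  Farthest demand point is Z-δ at distance 10 (to H2); all others are ≤ 10.
With {H4} the worst case is 14.
With {H1} the worst case is 16.
No size-1 selection achieves below 10.

10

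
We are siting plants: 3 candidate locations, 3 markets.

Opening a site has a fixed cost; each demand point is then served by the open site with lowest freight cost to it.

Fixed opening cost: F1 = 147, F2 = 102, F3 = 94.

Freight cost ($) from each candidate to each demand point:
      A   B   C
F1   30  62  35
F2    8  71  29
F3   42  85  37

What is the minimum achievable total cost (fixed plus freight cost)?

Open {F2}: assign each demand point to its cheapest open site.
  A→F2 8, B→F2 71, C→F2 29
  freight cost 108, fixed 102 → total 210.
Compare {F3}: freight cost 164 + fixed 94 = 258.
Compare {F1}: freight cost 127 + fixed 147 = 274.
Compare {F2, F3}: freight cost 108 + fixed 196 = 304.
All other subsets cost ≥ 258. Minimum total cost: 210.

210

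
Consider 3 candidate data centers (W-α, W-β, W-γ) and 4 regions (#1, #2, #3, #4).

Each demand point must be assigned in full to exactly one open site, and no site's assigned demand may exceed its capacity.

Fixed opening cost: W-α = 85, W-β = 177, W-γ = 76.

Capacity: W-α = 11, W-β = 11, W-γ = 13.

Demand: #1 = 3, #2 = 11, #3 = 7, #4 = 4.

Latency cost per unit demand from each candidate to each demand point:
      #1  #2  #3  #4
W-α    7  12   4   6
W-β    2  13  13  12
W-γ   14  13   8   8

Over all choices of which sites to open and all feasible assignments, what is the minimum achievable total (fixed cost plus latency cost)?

539

Open {W-α, W-β, W-γ}; cheapest assignment that respects the capacities:
  W-α (cap 11, load 11): #3, #4 — cost 7×4 + 4×6 = 52
  W-β (cap 11, load 3): #1 — cost 3×2 = 6
  W-γ (cap 13, load 11): #2 — cost 11×13 = 143
  Shipping 201, fixed 338 → total 539.
  Any other capacity-feasible assignment to {W-α, W-β, W-γ} ships for at least 201.
Total demand is 25 and no other set of sites has combined capacity ≥ 25, so {W-α, W-β, W-γ} is the only feasible choice of open sites. Minimum: 539.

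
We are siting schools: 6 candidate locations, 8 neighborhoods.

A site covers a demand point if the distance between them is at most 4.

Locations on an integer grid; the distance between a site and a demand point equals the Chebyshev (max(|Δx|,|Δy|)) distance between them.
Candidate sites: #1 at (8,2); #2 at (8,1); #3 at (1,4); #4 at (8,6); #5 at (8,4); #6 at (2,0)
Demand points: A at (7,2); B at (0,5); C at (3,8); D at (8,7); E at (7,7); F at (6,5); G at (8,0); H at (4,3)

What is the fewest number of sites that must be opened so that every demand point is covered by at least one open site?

Coverage sets (demand points within 4 of each site):
  #1: {A, F, G, H}
  #2: {A, F, G, H}
  #3: {B, C, H}
  #4: {A, D, E, F, H}
  #5: {A, D, E, F, G, H}
  #6: {H}
No single site covers all 8 demand points.
But {#3, #5} covers everything, so the minimum is 2.

2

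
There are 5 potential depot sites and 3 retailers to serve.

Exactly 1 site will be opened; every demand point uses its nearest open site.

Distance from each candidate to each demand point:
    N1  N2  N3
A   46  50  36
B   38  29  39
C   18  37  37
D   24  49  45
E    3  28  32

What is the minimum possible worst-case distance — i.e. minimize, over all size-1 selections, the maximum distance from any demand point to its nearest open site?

Open {E}.
  Farthest demand point is N3 at distance 32 (to E); all others are ≤ 32.
With {C} the worst case is 37.
With {B} the worst case is 39.
No size-1 selection achieves below 32.

32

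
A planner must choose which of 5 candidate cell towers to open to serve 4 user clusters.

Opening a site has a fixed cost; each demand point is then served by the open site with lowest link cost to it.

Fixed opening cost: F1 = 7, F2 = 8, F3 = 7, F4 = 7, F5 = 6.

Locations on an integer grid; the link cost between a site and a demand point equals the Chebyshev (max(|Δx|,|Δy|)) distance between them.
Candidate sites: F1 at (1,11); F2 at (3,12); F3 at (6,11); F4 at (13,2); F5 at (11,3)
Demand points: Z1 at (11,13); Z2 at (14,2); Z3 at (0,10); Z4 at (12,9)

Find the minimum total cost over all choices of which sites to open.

32

Open {F3, F4}: assign each demand point to its cheapest open site.
  Z1→F3 5, Z2→F4 1, Z3→F3 6, Z4→F3 6
  link cost 18, fixed 14 → total 32.
Compare {F3}: link cost 26 + fixed 7 = 33.
Compare {F1, F4}: link cost 19 + fixed 14 = 33.
Compare {F1, F5}: link cost 20 + fixed 13 = 33.
All other subsets cost ≥ 33. Minimum total cost: 32.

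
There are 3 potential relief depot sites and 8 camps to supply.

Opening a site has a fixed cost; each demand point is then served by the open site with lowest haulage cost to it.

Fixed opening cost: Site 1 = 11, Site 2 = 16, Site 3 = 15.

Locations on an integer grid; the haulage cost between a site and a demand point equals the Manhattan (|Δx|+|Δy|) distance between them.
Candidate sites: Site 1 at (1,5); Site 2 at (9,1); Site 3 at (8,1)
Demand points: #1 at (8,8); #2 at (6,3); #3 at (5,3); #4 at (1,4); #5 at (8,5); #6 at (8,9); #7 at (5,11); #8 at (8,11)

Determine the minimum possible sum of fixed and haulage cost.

75

Open {Site 1, Site 3}: assign each demand point to its cheapest open site.
  #1→Site 3 7, #2→Site 3 4, #3→Site 3 5, #4→Site 1 1, #5→Site 3 4, #6→Site 3 8, #7→Site 1 10, #8→Site 3 10
  haulage cost 49, fixed 26 → total 75.
Compare {Site 1}: haulage cost 65 + fixed 11 = 76.
Compare {Site 3}: haulage cost 61 + fixed 15 = 76.
Compare {Site 1, Site 2}: haulage cost 55 + fixed 27 = 82.
All other subsets cost ≥ 76. Minimum total cost: 75.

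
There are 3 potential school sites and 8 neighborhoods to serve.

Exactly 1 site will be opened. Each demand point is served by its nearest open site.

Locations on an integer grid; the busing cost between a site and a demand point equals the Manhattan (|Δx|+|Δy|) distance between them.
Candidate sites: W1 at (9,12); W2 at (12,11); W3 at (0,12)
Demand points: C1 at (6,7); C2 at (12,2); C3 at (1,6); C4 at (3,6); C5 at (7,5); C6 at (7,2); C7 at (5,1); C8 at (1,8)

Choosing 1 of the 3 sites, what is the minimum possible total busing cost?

95

Open {W1}.
  C1→W1 8, C2→W1 13, C3→W1 14, C4→W1 12, C5→W1 9, C6→W1 12, C7→W1 15, C8→W1 12  ⇒ total 95.
Compare {W3}: total 101.
Compare {W2}: total 105.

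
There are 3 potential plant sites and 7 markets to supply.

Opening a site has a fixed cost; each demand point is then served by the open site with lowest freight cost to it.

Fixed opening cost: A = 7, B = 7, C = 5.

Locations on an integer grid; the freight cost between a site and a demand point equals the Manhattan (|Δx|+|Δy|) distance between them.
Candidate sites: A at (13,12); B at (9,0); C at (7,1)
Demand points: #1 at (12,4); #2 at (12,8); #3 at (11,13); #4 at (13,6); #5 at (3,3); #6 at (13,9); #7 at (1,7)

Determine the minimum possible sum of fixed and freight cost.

55

Open {A, C}: assign each demand point to its cheapest open site.
  #1→C 8, #2→A 5, #3→A 3, #4→A 6, #5→C 6, #6→A 3, #7→C 12
  freight cost 43, fixed 12 → total 55.
Compare {A, B, C}: freight cost 42 + fixed 19 = 61.
Compare {A, B}: freight cost 48 + fixed 14 = 62.
Compare {A}: freight cost 62 + fixed 7 = 69.
All other subsets cost ≥ 61. Minimum total cost: 55.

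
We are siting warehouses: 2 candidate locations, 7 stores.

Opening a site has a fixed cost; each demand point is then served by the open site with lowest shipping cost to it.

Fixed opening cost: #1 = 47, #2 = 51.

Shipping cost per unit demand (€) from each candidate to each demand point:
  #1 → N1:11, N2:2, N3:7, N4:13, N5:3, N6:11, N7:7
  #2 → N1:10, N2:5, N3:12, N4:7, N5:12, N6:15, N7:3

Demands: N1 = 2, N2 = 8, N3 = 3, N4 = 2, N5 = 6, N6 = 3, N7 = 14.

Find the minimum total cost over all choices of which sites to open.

Open {#1, #2}: assign each demand point to its cheapest open site.
  N1→#2 2×10=20, N2→#1 8×2=16, N3→#1 3×7=21, N4→#2 2×7=14, N5→#1 6×3=18, N6→#1 3×11=33, N7→#2 14×3=42
  shipping cost 164, fixed 98 → total 262.
Compare {#1}: shipping cost 234 + fixed 47 = 281.
Compare {#2}: shipping cost 269 + fixed 51 = 320.

262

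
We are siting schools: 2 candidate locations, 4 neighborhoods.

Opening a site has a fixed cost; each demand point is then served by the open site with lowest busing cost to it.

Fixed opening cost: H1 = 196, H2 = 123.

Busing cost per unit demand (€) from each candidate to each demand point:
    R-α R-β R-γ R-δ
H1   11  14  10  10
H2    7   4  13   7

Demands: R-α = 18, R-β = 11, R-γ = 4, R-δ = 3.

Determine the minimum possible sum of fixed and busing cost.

366

Open {H2}: assign each demand point to its cheapest open site.
  R-α→H2 18×7=126, R-β→H2 11×4=44, R-γ→H2 4×13=52, R-δ→H2 3×7=21
  busing cost 243, fixed 123 → total 366.
Compare {H1, H2}: busing cost 231 + fixed 319 = 550.
Compare {H1}: busing cost 422 + fixed 196 = 618.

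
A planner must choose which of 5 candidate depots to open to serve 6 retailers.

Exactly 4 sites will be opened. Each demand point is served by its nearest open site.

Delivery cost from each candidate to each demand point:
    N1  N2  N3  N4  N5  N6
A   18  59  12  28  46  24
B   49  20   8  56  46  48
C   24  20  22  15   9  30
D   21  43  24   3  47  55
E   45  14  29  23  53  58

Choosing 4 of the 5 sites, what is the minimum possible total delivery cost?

Open {A, C, D, E}.
  N1→A 18, N2→E 14, N3→A 12, N4→D 3, N5→C 9, N6→A 24  ⇒ total 80.
Compare {A, B, C, D}: total 82.
Compare {B, C, D, E}: total 85.
No size-4 selection does better; minimum is 80.

80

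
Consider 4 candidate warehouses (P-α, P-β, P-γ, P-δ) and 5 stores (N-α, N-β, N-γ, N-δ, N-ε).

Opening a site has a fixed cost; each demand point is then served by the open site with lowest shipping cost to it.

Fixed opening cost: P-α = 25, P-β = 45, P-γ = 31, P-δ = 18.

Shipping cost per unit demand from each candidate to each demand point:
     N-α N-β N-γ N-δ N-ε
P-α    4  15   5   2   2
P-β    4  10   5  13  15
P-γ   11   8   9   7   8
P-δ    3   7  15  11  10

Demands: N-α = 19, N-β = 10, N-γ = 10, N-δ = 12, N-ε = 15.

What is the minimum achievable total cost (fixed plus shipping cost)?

274

Open {P-α, P-δ}: assign each demand point to its cheapest open site.
  N-α→P-δ 19×3=57, N-β→P-δ 10×7=70, N-γ→P-α 10×5=50, N-δ→P-α 12×2=24, N-ε→P-α 15×2=30
  shipping cost 231, fixed 43 → total 274.
Compare {P-α, P-γ, P-δ}: shipping cost 231 + fixed 74 = 305.
Compare {P-α, P-γ}: shipping cost 260 + fixed 56 = 316.
Compare {P-α, P-β, P-δ}: shipping cost 231 + fixed 88 = 319.
All other subsets cost ≥ 305. Minimum total cost: 274.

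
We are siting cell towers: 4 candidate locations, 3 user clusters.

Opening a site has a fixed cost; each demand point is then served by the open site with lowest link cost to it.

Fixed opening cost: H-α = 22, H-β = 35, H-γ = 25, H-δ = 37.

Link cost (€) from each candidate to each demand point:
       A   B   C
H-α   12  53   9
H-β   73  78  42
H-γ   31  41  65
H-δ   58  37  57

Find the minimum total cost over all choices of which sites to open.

96

Open {H-α}: assign each demand point to its cheapest open site.
  A→H-α 12, B→H-α 53, C→H-α 9
  link cost 74, fixed 22 → total 96.
Compare {H-α, H-γ}: link cost 62 + fixed 47 = 109.
Compare {H-α, H-δ}: link cost 58 + fixed 59 = 117.
Compare {H-α, H-β}: link cost 74 + fixed 57 = 131.
All other subsets cost ≥ 109. Minimum total cost: 96.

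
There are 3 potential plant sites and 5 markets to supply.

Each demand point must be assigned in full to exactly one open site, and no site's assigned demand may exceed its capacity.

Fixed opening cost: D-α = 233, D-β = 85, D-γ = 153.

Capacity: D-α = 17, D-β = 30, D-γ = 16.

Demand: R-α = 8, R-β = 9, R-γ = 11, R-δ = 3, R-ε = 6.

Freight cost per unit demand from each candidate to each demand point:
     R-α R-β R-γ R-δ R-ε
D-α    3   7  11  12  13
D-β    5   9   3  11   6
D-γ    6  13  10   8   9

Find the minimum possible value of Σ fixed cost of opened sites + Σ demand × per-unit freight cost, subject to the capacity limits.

460

Open {D-β, D-γ}; cheapest assignment that respects the capacities:
  D-β (cap 30, load 26): R-β, R-γ, R-ε — cost 9×9 + 11×3 + 6×6 = 150
  D-γ (cap 16, load 11): R-α, R-δ — cost 8×6 + 3×8 = 72
  Shipping 222, fixed 238 → total 460.
  Any other capacity-feasible assignment to {D-β, D-γ} ships for at least 222.
Compare {D-α, D-β}: its best feasible assignment gives total 507.
Compare {D-α, D-β, D-γ}: its best feasible assignment gives total 651.
Every other set of open sites that can feasibly serve all demand totals ≥ 507 even under its best assignment. Minimum: 460.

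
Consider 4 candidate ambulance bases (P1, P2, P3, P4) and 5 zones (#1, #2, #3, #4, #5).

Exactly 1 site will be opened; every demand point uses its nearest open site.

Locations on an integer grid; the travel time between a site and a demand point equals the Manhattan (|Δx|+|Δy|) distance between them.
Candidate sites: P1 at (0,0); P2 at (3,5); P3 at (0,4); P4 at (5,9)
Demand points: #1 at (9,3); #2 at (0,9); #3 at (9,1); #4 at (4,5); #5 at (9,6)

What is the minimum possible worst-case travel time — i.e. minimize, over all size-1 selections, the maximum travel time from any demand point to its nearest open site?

10

Open {P2}.
  Farthest demand point is #3 at travel time 10 (to P2); all others are ≤ 10.
With {P3} the worst case is 12.
With {P4} the worst case is 12.
No size-1 selection achieves below 10.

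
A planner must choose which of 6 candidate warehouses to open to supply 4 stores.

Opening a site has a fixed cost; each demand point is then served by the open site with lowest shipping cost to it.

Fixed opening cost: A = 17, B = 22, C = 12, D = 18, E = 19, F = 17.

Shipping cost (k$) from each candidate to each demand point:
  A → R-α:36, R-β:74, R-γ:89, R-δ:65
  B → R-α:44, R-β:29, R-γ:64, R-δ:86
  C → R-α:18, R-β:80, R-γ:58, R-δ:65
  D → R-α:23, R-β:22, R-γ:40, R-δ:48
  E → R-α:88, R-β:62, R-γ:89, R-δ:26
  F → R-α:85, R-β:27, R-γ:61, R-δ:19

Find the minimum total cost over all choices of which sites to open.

Open {D, F}: assign each demand point to its cheapest open site.
  R-α→D 23, R-β→D 22, R-γ→D 40, R-δ→F 19
  shipping cost 104, fixed 35 → total 139.
Compare {C, D, F}: shipping cost 99 + fixed 47 = 146.
Compare {D, E}: shipping cost 111 + fixed 37 = 148.
Compare {D}: shipping cost 133 + fixed 18 = 151.
All other subsets cost ≥ 146. Minimum total cost: 139.

139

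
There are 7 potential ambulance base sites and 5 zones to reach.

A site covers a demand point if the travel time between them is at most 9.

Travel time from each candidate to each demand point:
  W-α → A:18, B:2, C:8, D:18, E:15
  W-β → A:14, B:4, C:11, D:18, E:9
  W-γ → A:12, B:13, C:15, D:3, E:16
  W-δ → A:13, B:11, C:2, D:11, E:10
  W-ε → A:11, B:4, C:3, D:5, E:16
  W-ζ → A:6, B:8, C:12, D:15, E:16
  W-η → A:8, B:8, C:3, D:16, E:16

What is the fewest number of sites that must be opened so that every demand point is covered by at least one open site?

Coverage sets (demand points within 9 of each site):
  W-α: {B, C}
  W-β: {B, E}
  W-γ: {D}
  W-δ: {C}
  W-ε: {B, C, D}
  W-ζ: {A, B}
  W-η: {A, B, C}
No 2 sites suffice: every size-2 union leaves at least one demand point uncovered.
But {W-β, W-γ, W-η} covers everything, so the minimum is 3.

3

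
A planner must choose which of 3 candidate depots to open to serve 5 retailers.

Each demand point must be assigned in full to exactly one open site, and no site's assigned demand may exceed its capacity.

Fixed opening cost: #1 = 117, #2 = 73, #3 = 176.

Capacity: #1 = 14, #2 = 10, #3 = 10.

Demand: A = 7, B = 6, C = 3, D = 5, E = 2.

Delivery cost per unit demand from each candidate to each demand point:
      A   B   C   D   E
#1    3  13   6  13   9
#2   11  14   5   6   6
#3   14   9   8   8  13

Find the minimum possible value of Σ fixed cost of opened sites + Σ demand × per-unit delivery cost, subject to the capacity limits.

346

Open {#1, #2}; cheapest assignment that respects the capacities:
  #1 (cap 14, load 13): A, B — cost 7×3 + 6×13 = 99
  #2 (cap 10, load 10): C, D, E — cost 3×5 + 5×6 + 2×6 = 57
  Shipping 156, fixed 190 → total 346.
  Any other capacity-feasible assignment to {#1, #2} ships for at least 156.
Compare {#1, #3}: its best feasible assignment gives total 475.
Compare {#1, #2, #3}: its best feasible assignment gives total 498.
Every other set of open sites that can feasibly serve all demand totals ≥ 475 even under its best assignment. Minimum: 346.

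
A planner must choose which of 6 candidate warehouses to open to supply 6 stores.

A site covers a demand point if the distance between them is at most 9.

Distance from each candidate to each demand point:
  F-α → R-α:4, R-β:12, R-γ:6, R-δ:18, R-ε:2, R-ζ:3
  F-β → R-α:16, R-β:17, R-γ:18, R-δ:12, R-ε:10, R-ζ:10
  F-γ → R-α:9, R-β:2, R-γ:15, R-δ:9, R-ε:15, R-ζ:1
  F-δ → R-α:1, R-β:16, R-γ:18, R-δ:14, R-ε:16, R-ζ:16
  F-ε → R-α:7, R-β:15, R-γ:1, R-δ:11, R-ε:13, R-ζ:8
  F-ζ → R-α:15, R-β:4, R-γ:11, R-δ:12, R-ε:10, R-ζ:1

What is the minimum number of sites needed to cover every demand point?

Coverage sets (demand points within 9 of each site):
  F-α: {R-α, R-γ, R-ε, R-ζ}
  F-β: {}
  F-γ: {R-α, R-β, R-δ, R-ζ}
  F-δ: {R-α}
  F-ε: {R-α, R-γ, R-ζ}
  F-ζ: {R-β, R-ζ}
No single site covers all 6 demand points.
But {F-α, F-γ} covers everything, so the minimum is 2.

2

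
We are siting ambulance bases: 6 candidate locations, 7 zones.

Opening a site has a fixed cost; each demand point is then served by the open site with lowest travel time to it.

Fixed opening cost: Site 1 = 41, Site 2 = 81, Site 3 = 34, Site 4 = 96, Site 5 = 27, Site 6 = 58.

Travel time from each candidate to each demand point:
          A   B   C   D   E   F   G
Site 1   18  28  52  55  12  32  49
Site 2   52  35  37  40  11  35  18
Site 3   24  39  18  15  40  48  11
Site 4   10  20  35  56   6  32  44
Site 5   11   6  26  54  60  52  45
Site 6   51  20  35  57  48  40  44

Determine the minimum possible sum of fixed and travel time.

207

Open {Site 1, Site 3, Site 5}: assign each demand point to its cheapest open site.
  A→Site 5 11, B→Site 5 6, C→Site 3 18, D→Site 3 15, E→Site 1 12, F→Site 1 32, G→Site 3 11
  travel time 105, fixed 102 → total 207.
Compare {Site 1, Site 3}: travel time 134 + fixed 75 = 209.
Compare {Site 3, Site 5}: travel time 149 + fixed 61 = 210.
Compare {Site 3}: travel time 195 + fixed 34 = 229.
All other subsets cost ≥ 209. Minimum total cost: 207.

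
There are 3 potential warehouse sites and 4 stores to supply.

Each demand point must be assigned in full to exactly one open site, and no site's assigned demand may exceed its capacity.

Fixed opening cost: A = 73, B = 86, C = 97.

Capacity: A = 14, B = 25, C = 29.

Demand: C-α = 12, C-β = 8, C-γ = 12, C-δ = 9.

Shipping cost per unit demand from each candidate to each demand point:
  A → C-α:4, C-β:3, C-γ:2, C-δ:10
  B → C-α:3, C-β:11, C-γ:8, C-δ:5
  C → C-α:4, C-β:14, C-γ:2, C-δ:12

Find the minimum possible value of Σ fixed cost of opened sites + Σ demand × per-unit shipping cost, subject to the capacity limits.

Open {A, B, C}; cheapest assignment that respects the capacities:
  A (cap 14, load 8): C-β — cost 8×3 = 24
  B (cap 25, load 21): C-α, C-δ — cost 12×3 + 9×5 = 81
  C (cap 29, load 12): C-γ — cost 12×2 = 24
  Shipping 129, fixed 256 → total 385.
  Any other capacity-feasible assignment to {A, B, C} ships for at least 129.
Compare {B, C}: its best feasible assignment gives total 388.
Compare {A, C}: its best feasible assignment gives total 462.
Every other set of open sites that can feasibly serve all demand totals ≥ 388 even under its best assignment. Minimum: 385.

385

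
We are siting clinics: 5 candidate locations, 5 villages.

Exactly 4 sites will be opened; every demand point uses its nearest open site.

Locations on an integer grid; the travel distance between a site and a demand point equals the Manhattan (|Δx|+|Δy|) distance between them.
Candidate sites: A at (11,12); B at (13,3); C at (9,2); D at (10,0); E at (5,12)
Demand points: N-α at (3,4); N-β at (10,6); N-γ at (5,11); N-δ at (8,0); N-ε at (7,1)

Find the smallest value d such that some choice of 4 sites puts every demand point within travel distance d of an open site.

8

Open {A, B, C, D}.
  Farthest demand point is N-α at travel distance 8 (to C); all others are ≤ 8.
With {A, B, C, E} the worst case is 8.
With {A, C, D, E} the worst case is 8.
No size-4 selection achieves below 8.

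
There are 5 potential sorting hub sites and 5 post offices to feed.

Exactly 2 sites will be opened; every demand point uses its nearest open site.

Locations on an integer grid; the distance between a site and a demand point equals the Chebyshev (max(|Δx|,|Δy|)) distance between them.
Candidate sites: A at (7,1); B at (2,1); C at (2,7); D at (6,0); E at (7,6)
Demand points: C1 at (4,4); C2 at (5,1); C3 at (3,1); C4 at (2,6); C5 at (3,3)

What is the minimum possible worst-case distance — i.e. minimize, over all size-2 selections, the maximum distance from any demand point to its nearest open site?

Open {B, C}.
  Farthest demand point is C1 at distance 3 (to B); all others are ≤ 3.
With {C, D} the worst case is 3.
With {A, C} the worst case is 4.
No size-2 selection achieves below 3.

3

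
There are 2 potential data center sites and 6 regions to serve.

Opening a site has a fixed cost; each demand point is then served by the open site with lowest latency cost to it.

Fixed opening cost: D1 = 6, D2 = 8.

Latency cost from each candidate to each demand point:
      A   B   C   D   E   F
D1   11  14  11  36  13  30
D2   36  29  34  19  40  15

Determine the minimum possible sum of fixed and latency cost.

Open {D1, D2}: assign each demand point to its cheapest open site.
  A→D1 11, B→D1 14, C→D1 11, D→D2 19, E→D1 13, F→D2 15
  latency cost 83, fixed 14 → total 97.
Compare {D1}: latency cost 115 + fixed 6 = 121.
Compare {D2}: latency cost 173 + fixed 8 = 181.

97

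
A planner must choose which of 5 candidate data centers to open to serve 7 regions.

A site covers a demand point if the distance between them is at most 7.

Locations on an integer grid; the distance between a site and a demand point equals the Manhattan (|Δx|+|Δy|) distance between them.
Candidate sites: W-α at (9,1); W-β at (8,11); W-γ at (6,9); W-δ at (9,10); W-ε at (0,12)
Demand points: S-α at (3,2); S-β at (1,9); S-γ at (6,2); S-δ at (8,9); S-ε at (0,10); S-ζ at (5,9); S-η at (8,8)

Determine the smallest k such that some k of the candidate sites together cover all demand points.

2

Coverage sets (demand points within 7 of each site):
  W-α: {S-α, S-γ}
  W-β: {S-δ, S-ζ, S-η}
  W-γ: {S-β, S-γ, S-δ, S-ε, S-ζ, S-η}
  W-δ: {S-δ, S-ζ, S-η}
  W-ε: {S-β, S-ε}
No single site covers all 7 demand points.
But {W-α, W-γ} covers everything, so the minimum is 2.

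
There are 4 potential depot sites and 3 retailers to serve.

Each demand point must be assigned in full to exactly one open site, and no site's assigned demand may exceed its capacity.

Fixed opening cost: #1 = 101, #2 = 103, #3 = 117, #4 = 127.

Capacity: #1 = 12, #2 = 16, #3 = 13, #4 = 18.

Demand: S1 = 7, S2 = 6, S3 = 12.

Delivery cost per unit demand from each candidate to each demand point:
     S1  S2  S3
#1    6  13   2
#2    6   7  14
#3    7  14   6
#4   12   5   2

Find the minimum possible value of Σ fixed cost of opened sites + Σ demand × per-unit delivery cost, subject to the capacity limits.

Open {#1, #2}; cheapest assignment that respects the capacities:
  #1 (cap 12, load 12): S3 — cost 12×2 = 24
  #2 (cap 16, load 13): S1, S2 — cost 7×6 + 6×7 = 84
  Shipping 108, fixed 204 → total 312.
  Any other capacity-feasible assignment to {#1, #2} ships for at least 108.
Compare {#1, #4}: its best feasible assignment gives total 324.
Compare {#2, #4}: its best feasible assignment gives total 326.
Every other set of open sites that can feasibly serve all demand totals ≥ 324 even under its best assignment. Minimum: 312.

312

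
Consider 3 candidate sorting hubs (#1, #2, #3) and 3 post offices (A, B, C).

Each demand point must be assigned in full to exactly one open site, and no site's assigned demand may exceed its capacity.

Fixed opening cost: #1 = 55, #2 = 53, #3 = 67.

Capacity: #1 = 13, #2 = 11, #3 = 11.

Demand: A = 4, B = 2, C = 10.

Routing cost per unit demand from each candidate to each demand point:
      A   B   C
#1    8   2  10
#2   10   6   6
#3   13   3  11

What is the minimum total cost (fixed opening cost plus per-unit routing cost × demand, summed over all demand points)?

204

Open {#1, #2}; cheapest assignment that respects the capacities:
  #1 (cap 13, load 6): A, B — cost 4×8 + 2×2 = 36
  #2 (cap 11, load 10): C — cost 10×6 = 60
  Shipping 96, fixed 108 → total 204.
  Any other capacity-feasible assignment to {#1, #2} ships for at least 96.
Compare {#2, #3}: its best feasible assignment gives total 238.
Compare {#1, #3}: its best feasible assignment gives total 268.
Every other set of open sites that can feasibly serve all demand totals ≥ 238 even under its best assignment. Minimum: 204.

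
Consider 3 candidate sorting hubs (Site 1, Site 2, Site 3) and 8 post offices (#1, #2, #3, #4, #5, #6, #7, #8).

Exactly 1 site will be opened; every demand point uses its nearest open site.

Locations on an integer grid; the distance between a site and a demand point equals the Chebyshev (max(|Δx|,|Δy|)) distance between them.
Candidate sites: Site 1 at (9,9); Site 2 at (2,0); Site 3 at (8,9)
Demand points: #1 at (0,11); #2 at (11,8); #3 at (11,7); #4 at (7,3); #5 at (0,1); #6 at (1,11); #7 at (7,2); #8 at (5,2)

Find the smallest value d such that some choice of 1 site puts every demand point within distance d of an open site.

Open {Site 3}.
  Farthest demand point is #1 at distance 8 (to Site 3); all others are ≤ 8.
With {Site 1} the worst case is 9.
With {Site 2} the worst case is 11.
No size-1 selection achieves below 8.

8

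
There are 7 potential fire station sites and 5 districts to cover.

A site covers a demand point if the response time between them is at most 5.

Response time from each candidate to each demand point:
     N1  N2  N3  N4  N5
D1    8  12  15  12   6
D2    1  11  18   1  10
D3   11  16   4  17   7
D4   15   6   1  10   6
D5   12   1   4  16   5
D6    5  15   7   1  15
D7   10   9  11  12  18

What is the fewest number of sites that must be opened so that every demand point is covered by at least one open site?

Coverage sets (demand points within 5 of each site):
  D1: {}
  D2: {N1, N4}
  D3: {N3}
  D4: {N3}
  D5: {N2, N3, N5}
  D6: {N1, N4}
  D7: {}
No single site covers all 5 demand points.
But {D2, D5} covers everything, so the minimum is 2.

2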